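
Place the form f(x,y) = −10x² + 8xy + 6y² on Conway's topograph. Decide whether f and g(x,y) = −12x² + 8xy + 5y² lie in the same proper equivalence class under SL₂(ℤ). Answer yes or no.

D₁ = 304, D₂ = 304
river cycle of f (length 6): (6, 16, -2), (-2, 16, 6), (6, 8, -10), (-10, 12, 4), (4, 12, -10), (-10, 8, 6)
river cycle of g (length 12): (5, 12, -8), (-8, 4, 9), (9, 14, -3), (-3, 16, 4), (4, 16, -3), (-3, 14, 9), (9, 4, -8), (-8, 12, 5), (5, 8, -12), (-12, 16, 1), … (2 more)
cycles differ ⇒ inequivalent

no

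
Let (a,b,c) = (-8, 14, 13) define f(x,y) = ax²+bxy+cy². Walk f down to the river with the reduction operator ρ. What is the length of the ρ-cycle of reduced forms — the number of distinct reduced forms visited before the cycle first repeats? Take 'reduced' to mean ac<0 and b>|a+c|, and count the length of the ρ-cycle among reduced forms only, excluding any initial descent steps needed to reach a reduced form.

D = 612, ⌊√D⌋ = 24
river: ρ → (13,12,-9)
river: ρ → (-9,24,1)
river: ρ → (1,24,-9)
river: ρ → (-9,12,13)
river: ρ → (13,14,-8)
river: ρ → (-8,18,9)
river: ρ → (9,18,-8)
river: ρ → (-8,14,13)
ρ-cycle length = 8 (tail of 0 descent steps not counted)

8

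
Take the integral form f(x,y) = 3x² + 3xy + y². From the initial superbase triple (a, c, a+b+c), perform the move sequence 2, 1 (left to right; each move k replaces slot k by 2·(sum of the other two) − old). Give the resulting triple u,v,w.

start (3,1,7) = (f(1,0),f(0,1),f(1,1))
replace slot 2: 2·(3+7) − 1 = 19 → (3,19,7)
replace slot 1: 2·(19+7) − 3 = 49 → (49,19,7)

49,19,7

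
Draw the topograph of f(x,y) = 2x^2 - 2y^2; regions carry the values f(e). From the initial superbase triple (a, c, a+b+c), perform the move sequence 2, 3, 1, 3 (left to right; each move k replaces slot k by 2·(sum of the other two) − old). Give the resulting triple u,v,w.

start (2,-2,0) = (f(1,0),f(0,1),f(1,1))
replace slot 2: 2·(2+0) − (-2) = 6 → (2,6,0)
replace slot 3: 2·(2+6) − 0 = 16 → (2,6,16)
replace slot 1: 2·(6+16) − 2 = 42 → (42,6,16)
replace slot 3: 2·(42+6) − 16 = 80 → (42,6,80)

42,6,80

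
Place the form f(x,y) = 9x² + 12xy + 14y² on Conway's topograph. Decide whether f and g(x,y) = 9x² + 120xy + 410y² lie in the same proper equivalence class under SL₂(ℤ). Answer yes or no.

D₁ = -360, D₂ = -360
f: translate: b→-6 (≡12 mod 18), so (9,12,14)→(9,-6,11)
f: reduced (well bottom): (9,-6,11) with a≤c, −a<b≤a
g: translate: b→-6 (≡120 mod 18), so (9,120,410)→(9,-6,11)
g: reduced (well bottom): (9,-6,11) with a≤c, −a<b≤a
reduced forms (9, -6, 11) vs (9, -6, 11) ⇒ equivalent

yes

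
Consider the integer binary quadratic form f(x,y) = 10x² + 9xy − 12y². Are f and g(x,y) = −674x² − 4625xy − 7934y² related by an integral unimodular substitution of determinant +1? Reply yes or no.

D₁ = 561, D₂ = 561
river cycle of f (length 16): (-12, 15, 7), (7, 13, -14), (-14, 15, 6), (6, 21, -5), (-5, 19, 10), (10, 21, -3), (-3, 21, 10), (10, 19, -5), (-5, 21, 6), (6, 15, -14), … (6 more)
river cycle of g (length 16): (-12, 15, 7), (7, 13, -14), (-14, 15, 6), (6, 21, -5), (-5, 19, 10), (10, 21, -3), (-3, 21, 10), (10, 19, -5), (-5, 21, 6), (6, 15, -14), … (6 more)
cycles coincide ⇒ equivalent

yes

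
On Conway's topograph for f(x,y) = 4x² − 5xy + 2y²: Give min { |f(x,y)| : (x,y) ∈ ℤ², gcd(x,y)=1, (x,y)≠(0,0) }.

translate: b→3 (≡-5 mod 8), so (4,-5,2)→(4,3,1)
flip: (4,3,1)→(1,-3,4)
translate: b→1 (≡-3 mod 2), so (1,-3,4)→(1,1,2)
reduced (well bottom): (1,1,2) with a≤c, −a<b≤a
well minimum = a = 1

1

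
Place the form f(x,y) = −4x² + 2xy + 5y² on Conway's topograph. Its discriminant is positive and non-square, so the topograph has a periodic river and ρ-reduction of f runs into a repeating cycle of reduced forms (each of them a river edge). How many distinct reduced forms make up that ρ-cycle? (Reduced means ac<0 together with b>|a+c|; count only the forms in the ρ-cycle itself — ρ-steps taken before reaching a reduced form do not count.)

D = 84, ⌊√D⌋ = 9
river: ρ → (5,8,-1)
river: ρ → (-1,8,5)
river: ρ → (5,2,-4)
river: ρ → (-4,6,3)
river: ρ → (3,6,-4)
river: ρ → (-4,2,5)
ρ-cycle length = 6 (tail of 0 descent steps not counted)

6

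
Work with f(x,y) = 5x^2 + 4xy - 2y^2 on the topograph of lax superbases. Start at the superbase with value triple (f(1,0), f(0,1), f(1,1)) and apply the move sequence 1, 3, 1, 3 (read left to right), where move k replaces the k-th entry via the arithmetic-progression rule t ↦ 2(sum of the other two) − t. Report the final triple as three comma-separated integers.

start (5,-2,7) = (f(1,0),f(0,1),f(1,1))
replace slot 1: 2·((-2)+7) − 5 = 5 → (5,-2,7)
replace slot 3: 2·(5+(-2)) − 7 = -1 → (5,-2,-1)
replace slot 1: 2·((-2)+(-1)) − 5 = -11 → (-11,-2,-1)
replace slot 3: 2·((-11)+(-2)) − (-1) = -25 → (-11,-2,-25)

-11,-2,-25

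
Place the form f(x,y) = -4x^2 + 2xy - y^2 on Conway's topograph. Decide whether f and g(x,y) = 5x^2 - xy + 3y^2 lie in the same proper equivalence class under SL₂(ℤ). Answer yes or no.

D₁ = -12, D₂ = -59
discriminants differ ⇒ not SL₂(ℤ)-equivalent

no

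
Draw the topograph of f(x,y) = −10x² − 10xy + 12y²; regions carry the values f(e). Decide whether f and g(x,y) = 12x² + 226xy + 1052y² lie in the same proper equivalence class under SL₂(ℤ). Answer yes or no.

D₁ = 580, D₂ = 580
river cycle of f (length 10): (12, 10, -10), (-10, 10, 12), (12, 14, -8), (-8, 18, 8), (8, 14, -12), (-12, 10, 10), (10, 10, -12), (-12, 14, 8), (8, 18, -8), (-8, 14, 12)
river cycle of g (length 10): (12, 10, -10), (-10, 10, 12), (12, 14, -8), (-8, 18, 8), (8, 14, -12), (-12, 10, 10), (10, 10, -12), (-12, 14, 8), (8, 18, -8), (-8, 14, 12)
cycles coincide ⇒ equivalent

yes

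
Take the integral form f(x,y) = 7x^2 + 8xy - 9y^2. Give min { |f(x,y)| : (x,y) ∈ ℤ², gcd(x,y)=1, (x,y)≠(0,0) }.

river: ρ → (-9,10,6)
river: ρ → (6,14,-5)
river: ρ → (-5,16,3)
river: ρ → (3,14,-10)
river: ρ → (-10,6,7)
river: ρ → (7,8,-9)
closes: descent 0, river 6
min |a| on river = 3

3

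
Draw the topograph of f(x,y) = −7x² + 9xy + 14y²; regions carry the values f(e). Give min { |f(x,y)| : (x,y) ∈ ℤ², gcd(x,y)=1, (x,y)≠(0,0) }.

river: ρ → (14,19,-2)
river: ρ → (-2,21,4)
river: ρ → (4,19,-7)
river: ρ → (-7,9,14)
closes: descent 0, river 4
min |a| on river = 2

2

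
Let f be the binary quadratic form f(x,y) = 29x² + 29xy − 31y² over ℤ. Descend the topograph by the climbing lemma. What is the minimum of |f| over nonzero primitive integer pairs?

river: ρ → (-31,33,27)
river: ρ → (27,21,-37)
river: ρ → (-37,53,11)
river: ρ → (11,57,-27)
river: ρ → (-27,51,17)
river: ρ → (17,51,-27)
river: ρ → (-27,57,11)
river: ρ → (11,53,-37)
river: ρ → (-37,21,27)
river: ρ → (27,33,-31)
river: ρ → (-31,29,29)
river: ρ → (29,29,-31)
closes: descent 0, river 12
min |a| on river = 11

11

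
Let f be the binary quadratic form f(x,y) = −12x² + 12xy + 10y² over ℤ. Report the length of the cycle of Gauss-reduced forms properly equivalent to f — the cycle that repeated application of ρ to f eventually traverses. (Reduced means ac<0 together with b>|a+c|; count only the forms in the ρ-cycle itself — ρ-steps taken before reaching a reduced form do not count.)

D = 624, ⌊√D⌋ = 24
river: ρ → (10,8,-14)
river: ρ → (-14,20,4)
river: ρ → (4,20,-14)
river: ρ → (-14,8,10)
river: ρ → (10,12,-12)
river: ρ → (-12,12,10)
ρ-cycle length = 6 (tail of 0 descent steps not counted)

6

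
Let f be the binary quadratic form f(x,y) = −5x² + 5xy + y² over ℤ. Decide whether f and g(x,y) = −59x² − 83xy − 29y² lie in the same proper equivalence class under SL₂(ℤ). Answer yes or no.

D₁ = 45, D₂ = 45
river cycle of f (length 2): (1, 5, -5), (-5, 5, 1)
river cycle of g (length 2): (-5, 5, 1), (1, 5, -5)
cycles coincide ⇒ equivalent

yes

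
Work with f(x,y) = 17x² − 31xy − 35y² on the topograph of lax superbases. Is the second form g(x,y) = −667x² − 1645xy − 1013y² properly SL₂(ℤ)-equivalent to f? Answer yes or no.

D₁ = 3341, D₂ = 3341
river cycle of f (length 18): (-35, 31, 17), (17, 37, -29), (-29, 21, 25), (25, 29, -25), (-25, 21, 29), (29, 37, -17), (-17, 31, 35), (35, 39, -13), (-13, 39, 35), (35, 31, -17), … (8 more)
river cycle of g (length 18): (-35, 31, 17), (17, 37, -29), (-29, 21, 25), (25, 29, -25), (-25, 21, 29), (29, 37, -17), (-17, 31, 35), (35, 39, -13), (-13, 39, 35), (35, 31, -17), … (8 more)
cycles coincide ⇒ equivalent

yes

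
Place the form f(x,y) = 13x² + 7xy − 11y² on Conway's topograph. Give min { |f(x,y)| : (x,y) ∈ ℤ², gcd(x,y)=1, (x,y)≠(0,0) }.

river: ρ → (-11,15,9)
river: ρ → (9,21,-5)
river: ρ → (-5,19,13)
river: ρ → (13,7,-11)
closes: descent 0, river 4
min |a| on river = 5

5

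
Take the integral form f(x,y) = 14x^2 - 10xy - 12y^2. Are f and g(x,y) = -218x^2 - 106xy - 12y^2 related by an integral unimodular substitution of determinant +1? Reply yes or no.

D₁ = 772, D₂ = 772
river cycle of f (length 30): (-12, 10, 14), (14, 18, -8), (-8, 14, 18), (18, 22, -4), (-4, 26, 6), (6, 22, -12), (-12, 26, 2), (2, 26, -12), (-12, 22, 6), (6, 26, -4), … (20 more)
river cycle of g (length 30): (-12, 10, 14), (14, 18, -8), (-8, 14, 18), (18, 22, -4), (-4, 26, 6), (6, 22, -12), (-12, 26, 2), (2, 26, -12), (-12, 22, 6), (6, 26, -4), … (20 more)
cycles coincide ⇒ equivalent

yes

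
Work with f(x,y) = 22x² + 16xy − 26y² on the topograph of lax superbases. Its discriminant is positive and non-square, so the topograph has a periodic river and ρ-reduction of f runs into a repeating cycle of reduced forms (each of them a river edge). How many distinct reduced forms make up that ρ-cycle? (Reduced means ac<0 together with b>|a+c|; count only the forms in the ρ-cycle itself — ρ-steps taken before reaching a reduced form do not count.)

D = 2544, ⌊√D⌋ = 50
river: ρ → (-26,36,12)
river: ρ → (12,36,-26)
river: ρ → (-26,16,22)
river: ρ → (22,28,-20)
river: ρ → (-20,12,30)
river: ρ → (30,48,-2)
river: ρ → (-2,48,30)
river: ρ → (30,12,-20)
river: ρ → (-20,28,22)
river: ρ → (22,16,-26)
ρ-cycle length = 10 (tail of 0 descent steps not counted)

10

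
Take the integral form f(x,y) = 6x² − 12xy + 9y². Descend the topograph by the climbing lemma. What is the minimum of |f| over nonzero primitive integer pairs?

translate: b→0 (≡-12 mod 12), so (6,-12,9)→(6,0,3)
flip: (6,0,3)→(3,0,6)
reduced (well bottom): (3,0,6) with a≤c, −a<b≤a
well minimum = a = 3

3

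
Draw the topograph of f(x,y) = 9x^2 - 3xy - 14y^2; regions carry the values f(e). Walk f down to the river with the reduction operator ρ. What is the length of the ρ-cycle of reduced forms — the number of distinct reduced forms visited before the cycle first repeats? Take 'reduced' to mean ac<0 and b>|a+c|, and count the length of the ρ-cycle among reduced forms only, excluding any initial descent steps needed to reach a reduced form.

D = 513, ⌊√D⌋ = 22
descent: ρ → (-14,3,9)
descent: ρ → (9,15,-8)  [lands on river]
river: ρ → (-8,17,7)
river: ρ → (7,11,-14)
river: ρ → (-14,17,4)
river: ρ → (4,15,-18)
river: ρ → (-18,21,1)
river: ρ → (1,21,-18)
river: ρ → (-18,15,4)
river: ρ → (4,17,-14)
river: ρ → (-14,11,7)
river: ρ → (7,17,-8)
river: ρ → (-8,15,9)
river: ρ → (9,21,-2)
river: ρ → (-2,19,19)
river: ρ → (19,19,-2)
river: ρ → (-2,21,9)
ρ-cycle length = 16 (tail of 2 descent steps not counted)

16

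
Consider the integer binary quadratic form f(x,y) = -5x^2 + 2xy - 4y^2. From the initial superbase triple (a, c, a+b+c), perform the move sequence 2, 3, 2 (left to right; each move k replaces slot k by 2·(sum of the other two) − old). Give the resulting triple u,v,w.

start (-5,-4,-7) = (f(1,0),f(0,1),f(1,1))
replace slot 2: 2·((-5)+(-7)) − (-4) = -20 → (-5,-20,-7)
replace slot 3: 2·((-5)+(-20)) − (-7) = -43 → (-5,-20,-43)
replace slot 2: 2·((-5)+(-43)) − (-20) = -76 → (-5,-76,-43)

-5,-76,-43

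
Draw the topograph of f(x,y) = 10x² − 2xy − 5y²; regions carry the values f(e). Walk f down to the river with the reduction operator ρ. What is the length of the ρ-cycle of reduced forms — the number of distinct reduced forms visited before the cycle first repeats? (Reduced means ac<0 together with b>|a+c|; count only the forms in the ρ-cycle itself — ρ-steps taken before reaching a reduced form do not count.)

D = 204, ⌊√D⌋ = 14
descent: ρ → (-5,12,3)  [lands on river]
river: ρ → (3,12,-5)
river: ρ → (-5,8,7)
river: ρ → (7,6,-6)
river: ρ → (-6,6,7)
river: ρ → (7,8,-5)
ρ-cycle length = 6 (tail of 1 descent step not counted)

6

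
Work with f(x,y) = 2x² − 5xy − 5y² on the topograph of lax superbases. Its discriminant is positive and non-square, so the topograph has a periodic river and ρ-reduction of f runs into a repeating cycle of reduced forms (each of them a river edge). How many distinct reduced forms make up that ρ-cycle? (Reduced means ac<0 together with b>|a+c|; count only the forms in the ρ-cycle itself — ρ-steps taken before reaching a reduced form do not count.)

D = 65, ⌊√D⌋ = 8
descent: ρ → (-5,5,2)  [lands on river]
river: ρ → (2,7,-2)
river: ρ → (-2,5,5)
river: ρ → (5,5,-2)
river: ρ → (-2,7,2)
river: ρ → (2,5,-5)
ρ-cycle length = 6 (tail of 1 descent step not counted)

6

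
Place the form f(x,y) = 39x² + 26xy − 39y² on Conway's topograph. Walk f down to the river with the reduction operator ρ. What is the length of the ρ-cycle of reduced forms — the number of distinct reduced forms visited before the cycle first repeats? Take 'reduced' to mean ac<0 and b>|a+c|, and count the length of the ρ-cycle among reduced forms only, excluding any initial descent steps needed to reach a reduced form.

D = 6760, ⌊√D⌋ = 82
river: ρ → (-39,52,26)
river: ρ → (26,52,-39)
river: ρ → (-39,26,39)
river: ρ → (39,52,-26)
river: ρ → (-26,52,39)
river: ρ → (39,26,-39)
ρ-cycle length = 6 (tail of 0 descent steps not counted)

6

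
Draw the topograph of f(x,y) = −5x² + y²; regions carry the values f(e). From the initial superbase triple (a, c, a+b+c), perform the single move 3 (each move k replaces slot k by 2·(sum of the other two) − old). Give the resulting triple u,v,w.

start (-5,1,-4) = (f(1,0),f(0,1),f(1,1))
replace slot 3: 2·((-5)+1) − (-4) = -4 → (-5,1,-4)

-5,1,-4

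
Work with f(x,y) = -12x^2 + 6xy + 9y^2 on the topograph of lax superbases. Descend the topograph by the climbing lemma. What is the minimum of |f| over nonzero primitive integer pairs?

river: ρ → (9,12,-9)
river: ρ → (-9,6,12)
river: ρ → (12,18,-3)
river: ρ → (-3,18,12)
river: ρ → (12,6,-9)
river: ρ → (-9,12,9)
river: ρ → (9,6,-12)
river: ρ → (-12,18,3)
river: ρ → (3,18,-12)
river: ρ → (-12,6,9)
closes: descent 0, river 10
min |a| on river = 3

3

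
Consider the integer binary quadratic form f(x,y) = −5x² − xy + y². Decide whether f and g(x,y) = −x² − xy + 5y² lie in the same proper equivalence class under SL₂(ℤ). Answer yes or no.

D₁ = 21, D₂ = 21
river cycle of f (length 2): (1, 3, -3), (-3, 3, 1)
river cycle of g (length 2): (-1, 3, 3), (3, 3, -1)
cycles differ ⇒ inequivalent

no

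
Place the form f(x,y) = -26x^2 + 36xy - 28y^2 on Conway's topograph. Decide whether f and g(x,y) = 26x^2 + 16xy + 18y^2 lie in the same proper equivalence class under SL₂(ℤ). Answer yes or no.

D₁ = -1616, D₂ = -1616
f is negative-definite; reduce −f:
−f: translate: b→16 (≡-36 mod 52), so (26,-36,28)→(26,16,18)
−f: flip: (26,16,18)→(18,-16,26)
−f: reduced (well bottom): (18,-16,26) with a≤c, −a<b≤a
flip sign back: reduced form of f is (-18,16,-26)
g: flip: (26,16,18)→(18,-16,26)
g: reduced (well bottom): (18,-16,26) with a≤c, −a<b≤a
reduced forms (-18, 16, -26) vs (18, -16, 26) ⇒ inequivalent

no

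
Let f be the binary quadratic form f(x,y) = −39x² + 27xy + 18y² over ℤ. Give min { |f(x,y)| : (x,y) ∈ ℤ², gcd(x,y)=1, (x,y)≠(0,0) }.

river: ρ → (18,45,-21)
river: ρ → (-21,39,24)
river: ρ → (24,57,-3)
river: ρ → (-3,57,24)
river: ρ → (24,39,-21)
river: ρ → (-21,45,18)
river: ρ → (18,27,-39)
river: ρ → (-39,51,6)
river: ρ → (6,57,-12)
river: ρ → (-12,39,42)
river: ρ → (42,45,-9)
river: ρ → (-9,45,42)
river: ρ → (42,39,-12)
river: ρ → (-12,57,6)
river: ρ → (6,51,-39)
river: ρ → (-39,27,18)
closes: descent 0, river 16
min |a| on river = 3

3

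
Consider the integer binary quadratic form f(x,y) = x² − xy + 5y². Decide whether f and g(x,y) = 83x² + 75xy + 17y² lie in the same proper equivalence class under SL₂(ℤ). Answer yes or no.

D₁ = -19, D₂ = -19
f: translate: b→1 (≡-1 mod 2), so (1,-1,5)→(1,1,5)
f: reduced (well bottom): (1,1,5) with a≤c, −a<b≤a
g: flip: (83,75,17)→(17,-75,83)
g: translate: b→-7 (≡-75 mod 34), so (17,-75,83)→(17,-7,1)
g: flip: (17,-7,1)→(1,7,17)
g: translate: b→1 (≡7 mod 2), so (1,7,17)→(1,1,5)
g: reduced (well bottom): (1,1,5) with a≤c, −a<b≤a
reduced forms (1, 1, 5) vs (1, 1, 5) ⇒ equivalent

yes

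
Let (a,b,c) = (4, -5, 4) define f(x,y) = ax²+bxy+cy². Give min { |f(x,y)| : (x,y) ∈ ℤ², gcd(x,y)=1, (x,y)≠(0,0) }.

translate: b→3 (≡-5 mod 8), so (4,-5,4)→(4,3,3)
flip: (4,3,3)→(3,-3,4)
translate: b→3 (≡-3 mod 6), so (3,-3,4)→(3,3,4)
reduced (well bottom): (3,3,4) with a≤c, −a<b≤a
well minimum = a = 3

3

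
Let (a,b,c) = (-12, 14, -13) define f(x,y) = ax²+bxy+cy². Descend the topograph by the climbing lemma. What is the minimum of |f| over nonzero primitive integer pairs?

translate: b→10 (≡-14 mod 24), so (12,-14,13)→(12,10,11)
flip: (12,10,11)→(11,-10,12)
reduced (well bottom): (11,-10,12) with a≤c, −a<b≤a
well minimum |f| = |-11| = 11 (negative-definite)

11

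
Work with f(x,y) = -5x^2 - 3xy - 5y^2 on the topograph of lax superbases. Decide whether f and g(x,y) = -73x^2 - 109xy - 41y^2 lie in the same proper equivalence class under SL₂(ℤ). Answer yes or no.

D₁ = -91, D₂ = -91
f is negative-definite; reduce −f:
−f: reduced (well bottom): (5,3,5) with a≤c, −a<b≤a
flip sign back: reduced form of f is (-5,-3,-5)
g is negative-definite; reduce −g:
−g: translate: b→-37 (≡109 mod 146), so (73,109,41)→(73,-37,5)
−g: flip: (73,-37,5)→(5,37,73)
−g: translate: b→-3 (≡37 mod 10), so (5,37,73)→(5,-3,5)
−g: flip: (5,-3,5)→(5,3,5)
−g: reduced (well bottom): (5,3,5) with a≤c, −a<b≤a
flip sign back: reduced form of g is (-5,-3,-5)
reduced forms (-5, -3, -5) vs (-5, -3, -5) ⇒ equivalent

yes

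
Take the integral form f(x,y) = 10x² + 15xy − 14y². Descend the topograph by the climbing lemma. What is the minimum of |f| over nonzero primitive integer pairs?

river: ρ → (-14,13,11)
river: ρ → (11,9,-16)
river: ρ → (-16,23,4)
river: ρ → (4,25,-10)
river: ρ → (-10,15,14)
river: ρ → (14,13,-11)
river: ρ → (-11,9,16)
river: ρ → (16,23,-4)
river: ρ → (-4,25,10)
river: ρ → (10,15,-14)
closes: descent 0, river 10
min |a| on river = 4

4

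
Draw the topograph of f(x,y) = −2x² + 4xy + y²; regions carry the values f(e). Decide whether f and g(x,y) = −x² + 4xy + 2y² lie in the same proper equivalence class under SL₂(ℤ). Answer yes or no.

D₁ = 24, D₂ = 24
river cycle of f (length 2): (1, 4, -2), (-2, 4, 1)
river cycle of g (length 2): (2, 4, -1), (-1, 4, 2)
cycles differ ⇒ inequivalent

no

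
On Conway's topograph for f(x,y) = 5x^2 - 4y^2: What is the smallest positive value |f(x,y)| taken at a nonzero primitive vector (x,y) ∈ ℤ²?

descent: ρ → (-4,8,1)  [lands on river]
river: ρ → (1,8,-4)
closes: descent 1, river 2
min |a| on river = 1

1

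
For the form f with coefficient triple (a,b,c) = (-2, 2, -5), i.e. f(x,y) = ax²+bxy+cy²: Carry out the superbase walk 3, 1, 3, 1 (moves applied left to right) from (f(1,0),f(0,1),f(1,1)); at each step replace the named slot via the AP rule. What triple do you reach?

start (-2,-5,-5) = (f(1,0),f(0,1),f(1,1))
replace slot 3: 2·((-2)+(-5)) − (-5) = -9 → (-2,-5,-9)
replace slot 1: 2·((-5)+(-9)) − (-2) = -26 → (-26,-5,-9)
replace slot 3: 2·((-26)+(-5)) − (-9) = -53 → (-26,-5,-53)
replace slot 1: 2·((-5)+(-53)) − (-26) = -90 → (-90,-5,-53)

-90,-5,-53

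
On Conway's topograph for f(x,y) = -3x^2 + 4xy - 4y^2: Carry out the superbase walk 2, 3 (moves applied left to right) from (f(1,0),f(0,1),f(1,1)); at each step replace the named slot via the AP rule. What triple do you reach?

start (-3,-4,-3) = (f(1,0),f(0,1),f(1,1))
replace slot 2: 2·((-3)+(-3)) − (-4) = -8 → (-3,-8,-3)
replace slot 3: 2·((-3)+(-8)) − (-3) = -19 → (-3,-8,-19)

-3,-8,-19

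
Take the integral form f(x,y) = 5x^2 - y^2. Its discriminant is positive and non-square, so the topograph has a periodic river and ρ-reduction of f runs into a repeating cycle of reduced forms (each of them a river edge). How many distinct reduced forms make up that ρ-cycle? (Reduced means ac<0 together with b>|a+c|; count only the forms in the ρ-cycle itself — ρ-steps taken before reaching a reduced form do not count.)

D = 20, ⌊√D⌋ = 4
descent: ρ → (-1,4,1)  [lands on river]
river: ρ → (1,4,-1)
ρ-cycle length = 2 (tail of 1 descent step not counted)

2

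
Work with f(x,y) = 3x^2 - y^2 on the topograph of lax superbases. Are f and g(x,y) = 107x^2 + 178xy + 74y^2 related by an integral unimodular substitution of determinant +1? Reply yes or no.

D₁ = 12, D₂ = 12
river cycle of f (length 2): (-1, 2, 2), (2, 2, -1)
river cycle of g (length 2): (-1, 2, 2), (2, 2, -1)
cycles coincide ⇒ equivalent

yes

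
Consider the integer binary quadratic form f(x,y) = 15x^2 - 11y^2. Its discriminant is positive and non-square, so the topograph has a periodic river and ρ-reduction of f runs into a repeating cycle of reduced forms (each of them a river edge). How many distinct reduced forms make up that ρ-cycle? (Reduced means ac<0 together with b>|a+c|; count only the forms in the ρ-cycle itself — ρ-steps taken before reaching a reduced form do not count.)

D = 660, ⌊√D⌋ = 25
descent: ρ → (-11,22,4)  [lands on river]
river: ρ → (4,18,-21)
river: ρ → (-21,24,1)
river: ρ → (1,24,-21)
river: ρ → (-21,18,4)
river: ρ → (4,22,-11)
ρ-cycle length = 6 (tail of 1 descent step not counted)

6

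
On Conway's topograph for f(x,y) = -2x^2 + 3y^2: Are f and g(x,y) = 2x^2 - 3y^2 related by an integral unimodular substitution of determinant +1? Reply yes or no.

D₁ = 24, D₂ = 24
river cycle of f (length 2): (-2, 4, 1), (1, 4, -2)
river cycle of g (length 2): (2, 4, -1), (-1, 4, 2)
cycles differ ⇒ inequivalent

no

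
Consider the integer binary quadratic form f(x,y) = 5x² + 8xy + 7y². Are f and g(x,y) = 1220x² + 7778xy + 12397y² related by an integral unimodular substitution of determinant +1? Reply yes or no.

D₁ = -76, D₂ = -76
f: translate: b→-2 (≡8 mod 10), so (5,8,7)→(5,-2,4)
f: flip: (5,-2,4)→(4,2,5)
f: reduced (well bottom): (4,2,5) with a≤c, −a<b≤a
g: translate: b→458 (≡7778 mod 2440), so (1220,7778,12397)→(1220,458,43)
g: flip: (1220,458,43)→(43,-458,1220)
g: translate: b→-28 (≡-458 mod 86), so (43,-458,1220)→(43,-28,5)
g: flip: (43,-28,5)→(5,28,43)
g: translate: b→-2 (≡28 mod 10), so (5,28,43)→(5,-2,4)
g: flip: (5,-2,4)→(4,2,5)
g: reduced (well bottom): (4,2,5) with a≤c, −a<b≤a
reduced forms (4, 2, 5) vs (4, 2, 5) ⇒ equivalent

yes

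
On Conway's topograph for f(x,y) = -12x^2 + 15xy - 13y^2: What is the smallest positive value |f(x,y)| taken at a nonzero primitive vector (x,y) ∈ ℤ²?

translate: b→9 (≡-15 mod 24), so (12,-15,13)→(12,9,10)
flip: (12,9,10)→(10,-9,12)
reduced (well bottom): (10,-9,12) with a≤c, −a<b≤a
well minimum |f| = |-10| = 10 (negative-definite)

10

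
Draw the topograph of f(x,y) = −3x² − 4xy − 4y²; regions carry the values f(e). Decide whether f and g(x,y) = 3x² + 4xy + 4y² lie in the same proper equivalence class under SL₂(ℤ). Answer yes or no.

D₁ = -32, D₂ = -32
f is negative-definite; reduce −f:
−f: translate: b→-2 (≡4 mod 6), so (3,4,4)→(3,-2,3)
−f: flip: (3,-2,3)→(3,2,3)
−f: reduced (well bottom): (3,2,3) with a≤c, −a<b≤a
flip sign back: reduced form of f is (-3,-2,-3)
g: translate: b→-2 (≡4 mod 6), so (3,4,4)→(3,-2,3)
g: flip: (3,-2,3)→(3,2,3)
g: reduced (well bottom): (3,2,3) with a≤c, −a<b≤a
reduced forms (-3, -2, -3) vs (3, 2, 3) ⇒ inequivalent

no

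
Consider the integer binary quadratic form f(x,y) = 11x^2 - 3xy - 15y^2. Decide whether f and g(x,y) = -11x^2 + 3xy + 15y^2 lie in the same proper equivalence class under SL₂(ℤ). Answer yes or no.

D₁ = 669, D₂ = 669
river cycle of f (length 10): (11, 19, -7), (-7, 23, 5), (5, 17, -19), (-19, 21, 3), (3, 21, -19), (-19, 17, 5), (5, 23, -7), (-7, 19, 11), (11, 25, -1), (-1, 25, 11)
river cycle of g (length 10): (-11, 25, 1), (1, 25, -11), (-11, 19, 7), (7, 23, -5), (-5, 17, 19), (19, 21, -3), (-3, 21, 19), (19, 17, -5), (-5, 23, 7), (7, 19, -11)
cycles differ ⇒ inequivalent

no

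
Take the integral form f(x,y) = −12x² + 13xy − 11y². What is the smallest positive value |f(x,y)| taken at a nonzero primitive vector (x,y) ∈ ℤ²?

translate: b→11 (≡-13 mod 24), so (12,-13,11)→(12,11,10)
flip: (12,11,10)→(10,-11,12)
translate: b→9 (≡-11 mod 20), so (10,-11,12)→(10,9,11)
reduced (well bottom): (10,9,11) with a≤c, −a<b≤a
well minimum |f| = |-10| = 10 (negative-definite)

10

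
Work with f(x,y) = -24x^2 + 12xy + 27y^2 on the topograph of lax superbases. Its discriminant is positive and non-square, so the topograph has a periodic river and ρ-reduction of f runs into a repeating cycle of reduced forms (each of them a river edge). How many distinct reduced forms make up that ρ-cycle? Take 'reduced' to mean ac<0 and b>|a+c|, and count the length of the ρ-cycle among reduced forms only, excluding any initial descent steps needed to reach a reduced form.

D = 2736, ⌊√D⌋ = 52
river: ρ → (27,42,-9)
river: ρ → (-9,48,12)
river: ρ → (12,48,-9)
river: ρ → (-9,42,27)
river: ρ → (27,12,-24)
river: ρ → (-24,36,15)
river: ρ → (15,24,-36)
river: ρ → (-36,48,3)
river: ρ → (3,48,-36)
river: ρ → (-36,24,15)
river: ρ → (15,36,-24)
river: ρ → (-24,12,27)
ρ-cycle length = 12 (tail of 0 descent steps not counted)

12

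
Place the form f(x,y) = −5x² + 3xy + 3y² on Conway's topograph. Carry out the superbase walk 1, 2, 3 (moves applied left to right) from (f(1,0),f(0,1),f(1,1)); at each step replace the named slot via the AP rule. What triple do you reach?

start (-5,3,1) = (f(1,0),f(0,1),f(1,1))
replace slot 1: 2·(3+1) − (-5) = 13 → (13,3,1)
replace slot 2: 2·(13+1) − 3 = 25 → (13,25,1)
replace slot 3: 2·(13+25) − 1 = 75 → (13,25,75)

13,25,75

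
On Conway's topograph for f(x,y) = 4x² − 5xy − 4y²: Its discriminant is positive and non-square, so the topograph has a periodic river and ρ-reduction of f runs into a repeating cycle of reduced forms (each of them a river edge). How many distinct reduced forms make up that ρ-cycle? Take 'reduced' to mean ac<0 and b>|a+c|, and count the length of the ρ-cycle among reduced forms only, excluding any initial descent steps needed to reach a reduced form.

D = 89, ⌊√D⌋ = 9
descent: ρ → (-4,5,4)  [lands on river]
river: ρ → (4,3,-5)
river: ρ → (-5,7,2)
river: ρ → (2,9,-1)
river: ρ → (-1,9,2)
river: ρ → (2,7,-5)
river: ρ → (-5,3,4)
river: ρ → (4,5,-4)
river: ρ → (-4,3,5)
river: ρ → (5,7,-2)
river: ρ → (-2,9,1)
river: ρ → (1,9,-2)
river: ρ → (-2,7,5)
river: ρ → (5,3,-4)
ρ-cycle length = 14 (tail of 1 descent step not counted)

14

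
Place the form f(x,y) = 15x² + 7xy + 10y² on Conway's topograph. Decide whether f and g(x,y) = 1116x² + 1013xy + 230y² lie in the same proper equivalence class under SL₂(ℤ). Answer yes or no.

D₁ = -551, D₂ = -551
f: flip: (15,7,10)→(10,-7,15)
f: reduced (well bottom): (10,-7,15) with a≤c, −a<b≤a
g: flip: (1116,1013,230)→(230,-1013,1116)
g: translate: b→-93 (≡-1013 mod 460), so (230,-1013,1116)→(230,-93,10)
g: flip: (230,-93,10)→(10,93,230)
g: translate: b→-7 (≡93 mod 20), so (10,93,230)→(10,-7,15)
g: reduced (well bottom): (10,-7,15) with a≤c, −a<b≤a
reduced forms (10, -7, 15) vs (10, -7, 15) ⇒ equivalent

yes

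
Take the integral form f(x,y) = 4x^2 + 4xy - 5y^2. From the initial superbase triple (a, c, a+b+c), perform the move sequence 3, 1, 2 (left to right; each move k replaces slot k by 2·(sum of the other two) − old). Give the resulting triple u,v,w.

start (4,-5,3) = (f(1,0),f(0,1),f(1,1))
replace slot 3: 2·(4+(-5)) − 3 = -5 → (4,-5,-5)
replace slot 1: 2·((-5)+(-5)) − 4 = -24 → (-24,-5,-5)
replace slot 2: 2·((-24)+(-5)) − (-5) = -53 → (-24,-53,-5)

-24,-53,-5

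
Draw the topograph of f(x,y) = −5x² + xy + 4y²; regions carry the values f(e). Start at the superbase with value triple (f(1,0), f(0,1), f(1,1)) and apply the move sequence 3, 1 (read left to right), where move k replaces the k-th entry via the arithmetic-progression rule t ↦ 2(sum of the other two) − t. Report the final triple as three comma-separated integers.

start (-5,4,0) = (f(1,0),f(0,1),f(1,1))
replace slot 3: 2·((-5)+4) − 0 = -2 → (-5,4,-2)
replace slot 1: 2·(4+(-2)) − (-5) = 9 → (9,4,-2)

9,4,-2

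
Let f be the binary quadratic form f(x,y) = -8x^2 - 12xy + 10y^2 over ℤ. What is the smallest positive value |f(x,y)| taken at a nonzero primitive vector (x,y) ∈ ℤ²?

descent: ρ → (10,12,-8)  [lands on river]
river: ρ → (-8,20,2)
river: ρ → (2,20,-8)
river: ρ → (-8,12,10)
river: ρ → (10,8,-10)
river: ρ → (-10,12,8)
river: ρ → (8,20,-2)
river: ρ → (-2,20,8)
river: ρ → (8,12,-10)
river: ρ → (-10,8,10)
closes: descent 1, river 10
min |a| on river = 2

2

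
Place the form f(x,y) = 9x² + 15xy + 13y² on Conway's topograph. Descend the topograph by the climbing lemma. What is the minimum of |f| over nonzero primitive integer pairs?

translate: b→-3 (≡15 mod 18), so (9,15,13)→(9,-3,7)
flip: (9,-3,7)→(7,3,9)
reduced (well bottom): (7,3,9) with a≤c, −a<b≤a
well minimum = a = 7

7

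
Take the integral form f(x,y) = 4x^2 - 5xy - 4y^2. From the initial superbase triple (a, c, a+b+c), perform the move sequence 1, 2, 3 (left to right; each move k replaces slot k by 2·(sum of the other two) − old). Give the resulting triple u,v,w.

start (4,-4,-5) = (f(1,0),f(0,1),f(1,1))
replace slot 1: 2·((-4)+(-5)) − 4 = -22 → (-22,-4,-5)
replace slot 2: 2·((-22)+(-5)) − (-4) = -50 → (-22,-50,-5)
replace slot 3: 2·((-22)+(-50)) − (-5) = -139 → (-22,-50,-139)

-22,-50,-139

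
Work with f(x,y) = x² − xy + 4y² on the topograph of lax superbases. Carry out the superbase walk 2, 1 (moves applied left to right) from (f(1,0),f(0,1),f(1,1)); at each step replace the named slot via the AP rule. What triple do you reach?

start (1,4,4) = (f(1,0),f(0,1),f(1,1))
replace slot 2: 2·(1+4) − 4 = 6 → (1,6,4)
replace slot 1: 2·(6+4) − 1 = 19 → (19,6,4)

19,6,4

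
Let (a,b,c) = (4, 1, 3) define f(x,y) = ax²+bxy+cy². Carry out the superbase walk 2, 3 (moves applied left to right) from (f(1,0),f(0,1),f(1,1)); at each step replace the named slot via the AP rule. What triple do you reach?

start (4,3,8) = (f(1,0),f(0,1),f(1,1))
replace slot 2: 2·(4+8) − 3 = 21 → (4,21,8)
replace slot 3: 2·(4+21) − 8 = 42 → (4,21,42)

4,21,42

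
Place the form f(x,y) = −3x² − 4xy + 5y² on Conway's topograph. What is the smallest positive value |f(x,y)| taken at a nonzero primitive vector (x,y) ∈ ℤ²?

descent: ρ → (5,4,-3)  [lands on river]
river: ρ → (-3,8,1)
river: ρ → (1,8,-3)
river: ρ → (-3,4,5)
river: ρ → (5,6,-2)
river: ρ → (-2,6,5)
closes: descent 1, river 6
min |a| on river = 1

1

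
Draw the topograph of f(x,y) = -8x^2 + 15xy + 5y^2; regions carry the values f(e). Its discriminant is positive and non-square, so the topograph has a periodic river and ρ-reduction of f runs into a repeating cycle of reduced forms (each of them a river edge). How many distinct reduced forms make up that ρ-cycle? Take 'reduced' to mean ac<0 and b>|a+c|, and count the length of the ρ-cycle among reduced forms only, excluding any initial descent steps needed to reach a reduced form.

D = 385, ⌊√D⌋ = 19
river: ρ → (5,15,-8)
river: ρ → (-8,17,3)
river: ρ → (3,19,-2)
river: ρ → (-2,17,12)
river: ρ → (12,7,-7)
river: ρ → (-7,7,12)
river: ρ → (12,17,-2)
river: ρ → (-2,19,3)
river: ρ → (3,17,-8)
river: ρ → (-8,15,5)
ρ-cycle length = 10 (tail of 0 descent steps not counted)

10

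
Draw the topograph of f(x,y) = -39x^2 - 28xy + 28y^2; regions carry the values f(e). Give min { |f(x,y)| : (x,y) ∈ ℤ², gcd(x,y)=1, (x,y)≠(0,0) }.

descent: ρ → (28,28,-39)  [lands on river]
river: ρ → (-39,50,17)
river: ρ → (17,52,-36)
river: ρ → (-36,20,33)
river: ρ → (33,46,-23)
river: ρ → (-23,46,33)
river: ρ → (33,20,-36)
river: ρ → (-36,52,17)
river: ρ → (17,50,-39)
river: ρ → (-39,28,28)
closes: descent 1, river 10
min |a| on river = 17

17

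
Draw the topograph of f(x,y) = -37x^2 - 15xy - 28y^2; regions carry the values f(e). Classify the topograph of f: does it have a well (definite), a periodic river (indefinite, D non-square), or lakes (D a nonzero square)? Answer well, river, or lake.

D = b²−4ac = (-15)² − 4·(-37)·(-28) = -3919
D < 0 ⇒ definite ⇒ every region one sign ⇒ single well

well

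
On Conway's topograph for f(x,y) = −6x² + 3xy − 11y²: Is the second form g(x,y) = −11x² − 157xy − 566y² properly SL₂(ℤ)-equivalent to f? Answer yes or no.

D₁ = -255, D₂ = -255
f is negative-definite; reduce −f:
−f: reduced (well bottom): (6,-3,11) with a≤c, −a<b≤a
flip sign back: reduced form of f is (-6,3,-11)
g is negative-definite; reduce −g:
−g: translate: b→3 (≡157 mod 22), so (11,157,566)→(11,3,6)
−g: flip: (11,3,6)→(6,-3,11)
−g: reduced (well bottom): (6,-3,11) with a≤c, −a<b≤a
flip sign back: reduced form of g is (-6,3,-11)
reduced forms (-6, 3, -11) vs (-6, 3, -11) ⇒ equivalent

yes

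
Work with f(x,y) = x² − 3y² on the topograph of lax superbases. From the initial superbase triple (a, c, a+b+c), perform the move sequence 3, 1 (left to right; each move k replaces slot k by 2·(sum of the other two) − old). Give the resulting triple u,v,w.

start (1,-3,-2) = (f(1,0),f(0,1),f(1,1))
replace slot 3: 2·(1+(-3)) − (-2) = -2 → (1,-3,-2)
replace slot 1: 2·((-3)+(-2)) − 1 = -11 → (-11,-3,-2)

-11,-3,-2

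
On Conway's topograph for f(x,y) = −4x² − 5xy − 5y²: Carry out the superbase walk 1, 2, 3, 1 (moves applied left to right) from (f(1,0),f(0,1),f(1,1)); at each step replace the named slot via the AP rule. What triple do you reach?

start (-4,-5,-14) = (f(1,0),f(0,1),f(1,1))
replace slot 1: 2·((-5)+(-14)) − (-4) = -34 → (-34,-5,-14)
replace slot 2: 2·((-34)+(-14)) − (-5) = -91 → (-34,-91,-14)
replace slot 3: 2·((-34)+(-91)) − (-14) = -236 → (-34,-91,-236)
replace slot 1: 2·((-91)+(-236)) − (-34) = -620 → (-620,-91,-236)

-620,-91,-236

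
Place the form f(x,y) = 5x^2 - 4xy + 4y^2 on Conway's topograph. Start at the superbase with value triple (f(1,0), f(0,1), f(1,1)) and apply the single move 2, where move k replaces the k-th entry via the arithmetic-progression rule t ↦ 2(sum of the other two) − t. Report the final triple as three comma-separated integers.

start (5,4,5) = (f(1,0),f(0,1),f(1,1))
replace slot 2: 2·(5+5) − 4 = 16 → (5,16,5)

5,16,5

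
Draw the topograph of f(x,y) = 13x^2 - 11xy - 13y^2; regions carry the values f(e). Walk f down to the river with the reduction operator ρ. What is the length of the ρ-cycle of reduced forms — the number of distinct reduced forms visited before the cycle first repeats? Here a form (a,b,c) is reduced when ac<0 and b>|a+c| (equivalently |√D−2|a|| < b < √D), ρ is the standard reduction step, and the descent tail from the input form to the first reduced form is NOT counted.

D = 797, ⌊√D⌋ = 28
descent: ρ → (-13,11,13)  [lands on river]
river: ρ → (13,15,-11)
river: ρ → (-11,7,17)
river: ρ → (17,27,-1)
river: ρ → (-1,27,17)
river: ρ → (17,7,-11)
river: ρ → (-11,15,13)
river: ρ → (13,11,-13)
river: ρ → (-13,15,11)
river: ρ → (11,7,-17)
river: ρ → (-17,27,1)
river: ρ → (1,27,-17)
river: ρ → (-17,7,11)
river: ρ → (11,15,-13)
ρ-cycle length = 14 (tail of 1 descent step not counted)

14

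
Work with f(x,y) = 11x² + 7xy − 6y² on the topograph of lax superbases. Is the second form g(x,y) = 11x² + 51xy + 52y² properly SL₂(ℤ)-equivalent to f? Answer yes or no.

D₁ = 313, D₂ = 313
river cycle of f (length 38): (-6, 17, 1), (1, 17, -6), (-6, 7, 11), (11, 15, -2), (-2, 17, 3), (3, 13, -12), (-12, 11, 4), (4, 13, -9), (-9, 5, 8), (8, 11, -6), … (28 more)
river cycle of g (length 38): (11, 7, -6), (-6, 17, 1), (1, 17, -6), (-6, 7, 11), (11, 15, -2), (-2, 17, 3), (3, 13, -12), (-12, 11, 4), (4, 13, -9), (-9, 5, 8), … (28 more)
cycles coincide ⇒ equivalent

yes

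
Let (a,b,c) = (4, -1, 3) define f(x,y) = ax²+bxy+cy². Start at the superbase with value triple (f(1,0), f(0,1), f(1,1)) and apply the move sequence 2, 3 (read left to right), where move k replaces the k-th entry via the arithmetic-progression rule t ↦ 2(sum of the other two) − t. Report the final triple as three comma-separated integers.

start (4,3,6) = (f(1,0),f(0,1),f(1,1))
replace slot 2: 2·(4+6) − 3 = 17 → (4,17,6)
replace slot 3: 2·(4+17) − 6 = 36 → (4,17,36)

4,17,36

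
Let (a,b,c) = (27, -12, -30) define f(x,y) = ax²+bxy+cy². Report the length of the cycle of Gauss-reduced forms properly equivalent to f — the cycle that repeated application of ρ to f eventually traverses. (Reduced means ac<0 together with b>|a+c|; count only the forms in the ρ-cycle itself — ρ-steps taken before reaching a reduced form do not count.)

D = 3384, ⌊√D⌋ = 58
descent: ρ → (-30,12,27)  [lands on river]
river: ρ → (27,42,-15)
river: ρ → (-15,48,18)
river: ρ → (18,24,-39)
river: ρ → (-39,54,3)
river: ρ → (3,54,-39)
river: ρ → (-39,24,18)
river: ρ → (18,48,-15)
river: ρ → (-15,42,27)
river: ρ → (27,12,-30)
river: ρ → (-30,48,9)
river: ρ → (9,42,-45)
river: ρ → (-45,48,6)
river: ρ → (6,48,-45)
river: ρ → (-45,42,9)
river: ρ → (9,48,-30)
ρ-cycle length = 16 (tail of 1 descent step not counted)

16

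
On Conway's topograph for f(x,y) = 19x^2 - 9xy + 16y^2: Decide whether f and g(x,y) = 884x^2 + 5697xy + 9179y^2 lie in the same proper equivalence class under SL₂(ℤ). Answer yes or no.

D₁ = -1135, D₂ = -1135
f: flip: (19,-9,16)→(16,9,19)
f: reduced (well bottom): (16,9,19) with a≤c, −a<b≤a
g: translate: b→393 (≡5697 mod 1768), so (884,5697,9179)→(884,393,44)
g: flip: (884,393,44)→(44,-393,884)
g: translate: b→-41 (≡-393 mod 88), so (44,-393,884)→(44,-41,16)
g: flip: (44,-41,16)→(16,41,44)
g: translate: b→9 (≡41 mod 32), so (16,41,44)→(16,9,19)
g: reduced (well bottom): (16,9,19) with a≤c, −a<b≤a
reduced forms (16, 9, 19) vs (16, 9, 19) ⇒ equivalent

yes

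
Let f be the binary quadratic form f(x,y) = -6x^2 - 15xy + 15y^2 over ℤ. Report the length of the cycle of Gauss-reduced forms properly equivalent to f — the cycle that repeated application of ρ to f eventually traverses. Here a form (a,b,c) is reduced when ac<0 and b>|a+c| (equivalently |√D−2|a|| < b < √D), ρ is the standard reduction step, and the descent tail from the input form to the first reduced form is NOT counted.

D = 585, ⌊√D⌋ = 24
descent: ρ → (15,15,-6)  [lands on river]
river: ρ → (-6,21,6)
river: ρ → (6,15,-15)
river: ρ → (-15,15,6)
river: ρ → (6,21,-6)
river: ρ → (-6,15,15)
ρ-cycle length = 6 (tail of 1 descent step not counted)

6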